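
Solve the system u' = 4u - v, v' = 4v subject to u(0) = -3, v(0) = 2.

u(t) = -2te^(4t) - 3e^(4t), v(t) = 2e^(4t)

Coefficient matrix A = [[4, -1], [0, 4]].
Characteristic polynomial det(A - λI) = λ^2 - 8λ + 16 = 0.
Single eigenvalue λ = 4 with algebraic multiplicity 2.
Eigenvector v = (1,0); generalized eigenvector w with (A-λI)w=v is (-3,-1).
General solution: e^(4t)[c_1·v + c_2·(t·v + w)].
Applying u(0)=-3, v(0)=2 gives c_1=-9, c_2=-2.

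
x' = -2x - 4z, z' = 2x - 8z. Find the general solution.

Coefficient matrix A = [[-2, -4], [2, -8]].
Characteristic polynomial det(A - λI) = λ^2 + 10λ + 24 = 0.
Eigenvalues λ = -4, -6.
For λ=-4: (A-λI) row 1 is [2, -4], so an eigenvector is (2, 1).
For λ=-6: (A-λI) row 1 is [4, -4], so an eigenvector is (1, 1).
General solution: C_1e^(-4t)(2,1) + C_2e^(-6t)(1,1).

x(t) = 2C_1e^(-4t) + C_2e^(-6t), z(t) = C_1e^(-4t) + C_2e^(-6t)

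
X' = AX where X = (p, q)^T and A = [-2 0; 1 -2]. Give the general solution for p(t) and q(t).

p(t) = -c_2e^(-2t), q(t) = -c_1e^(-2t) - c_2te^(-2t) + 3c_2e^(-2t)

Coefficient matrix A = [[-2, 0], [1, -2]].
Characteristic polynomial det(A - λI) = λ^2 + 4λ + 4 = 0.
Single eigenvalue λ = -2 with algebraic multiplicity 2.
Eigenvector v = (0,-1); generalized eigenvector w with (A-λI)w=v is (-1,3).
General solution: e^(-2t)[c_1·v + c_2·(t·v + w)].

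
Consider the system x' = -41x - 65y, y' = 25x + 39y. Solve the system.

Coefficient matrix A = [[-41, -65], [25, 39]].
Characteristic polynomial det(A - λI) = λ^2 + 2λ + 26 = 0.
Eigenvalues λ = -1 ± 5i (complex conjugate pair).
For λ=-1+5i: an eigenvector is (-3,2) - i(-2,1) = (-3 + 2i, 2 - i).
A real fundamental pair from Re and Im of e^((-1+5i)t)v: X_1 = e^(-t)(cos(5t)·(-3,2) + sin(5t)·(-2,1)), X_2 = e^(-t)(sin(5t)·(-3,2) - cos(5t)·(-2,1)).
General solution: C_1X_1 + C_2X_2.

x(t) = -2C_1e^(-t)sin(5t) - 3C_1e^(-t)cos(5t) - 3C_2e^(-t)sin(5t) + 2C_2e^(-t)cos(5t), y(t) = C_1e^(-t)sin(5t) + 2C_1e^(-t)cos(5t) + 2C_2e^(-t)sin(5t) - C_2e^(-t)cos(5t)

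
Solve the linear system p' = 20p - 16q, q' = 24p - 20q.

Coefficient matrix A = [[20, -16], [24, -20]].
Characteristic polynomial det(A - λI) = λ^2 - 16 = 0.
Eigenvalues λ = -4, 4.
For λ=-4: (A-λI) row 1 is [24, -16], so an eigenvector is (2, 3).
For λ=4: (A-λI) row 1 is [16, -16], so an eigenvector is (-1, -1).
General solution: K_1e^(-4t)(2,3) + K_2e^(4t)(-1,-1).

p(t) = 2K_1e^(-4t) - K_2e^(4t), q(t) = 3K_1e^(-4t) - K_2e^(4t)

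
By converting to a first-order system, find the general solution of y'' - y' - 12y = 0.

y(t) = C_1e^(4t) + C_2e^(-3t)

Let x_1 = y, x_2 = y'. Then x_1' = x_2 and x_2' = 12x_1 + x_2.
A = [[0,1],[12,1]]; det(A-λI) = λ^2 - λ - 12.
Eigenvalues λ = 4, -3 with eigenvectors (1,4), (1,-3).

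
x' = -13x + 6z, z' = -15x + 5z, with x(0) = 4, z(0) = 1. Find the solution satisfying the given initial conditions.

Coefficient matrix A = [[-13, 6], [-15, 5]].
Characteristic polynomial det(A - λI) = λ^2 + 8λ + 25 = 0.
Eigenvalues λ = -4 ± 3i (complex conjugate pair).
For λ=-4+3i: an eigenvector is (1,2) - i(1,1) = (1 - i, 2 - i).
A real fundamental pair from Re and Im of e^((-4+3i)t)v: X_1 = e^(-4t)(cos(3t)·(1,2) + sin(3t)·(1,1)), X_2 = e^(-4t)(sin(3t)·(1,2) - cos(3t)·(1,1)).
General solution: C_1X_1 + C_2X_2.
Applying x(0)=4, z(0)=1 gives C_1=-3, C_2=-7.

x(t) = -10e^(-4t)sin(3t) + 4e^(-4t)cos(3t), z(t) = -17e^(-4t)sin(3t) + e^(-4t)cos(3t)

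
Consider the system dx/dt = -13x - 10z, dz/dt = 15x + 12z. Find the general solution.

Coefficient matrix A = [[-13, -10], [15, 12]].
Characteristic polynomial det(A - λI) = λ^2 + λ - 6 = 0.
Eigenvalues λ = 2, -3.
For λ=2: (A-λI) row 1 is [-15, -10], so an eigenvector is (2, -3).
For λ=-3: (A-λI) row 1 is [-10, -10], so an eigenvector is (1, -1).
General solution: K_1e^(2t)(2,-3) + K_2e^(-3t)(1,-1).

x(t) = 2K_1e^(2t) + K_2e^(-3t), z(t) = -3K_1e^(2t) - K_2e^(-3t)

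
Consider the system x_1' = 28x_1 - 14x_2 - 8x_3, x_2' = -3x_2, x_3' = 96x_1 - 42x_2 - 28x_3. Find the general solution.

x_1(t) = K_1e^(4t) + 2K_2e^(-3t) + K_3e^(-4t), x_2(t) = K_2e^(-3t), x_3(t) = 3K_1e^(4t) + 6K_2e^(-3t) + 4K_3e^(-4t)

Coefficient matrix A = [[28, -14, -8], [0, -3, 0], [96, -42, -28]].
det(A - λI) = 0 gives eigenvalues λ = 4, -3, -4.
For λ=4: eigenvector (1,0,3).
For λ=-3: eigenvector (2,1,6).
For λ=-4: eigenvector (1,0,4).
General solution: K_1e^(4t)(1,0,3) + K_2e^(-3t)(2,1,6) + K_3e^(-4t)(1,0,4).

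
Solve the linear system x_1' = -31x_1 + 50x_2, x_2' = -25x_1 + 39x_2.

x_1(t) = K_1e^(4t)sin(5t) - 3K_1e^(4t)cos(5t) - 3K_2e^(4t)sin(5t) - K_2e^(4t)cos(5t), x_2(t) = K_1e^(4t)sin(5t) - 2K_1e^(4t)cos(5t) - 2K_2e^(4t)sin(5t) - K_2e^(4t)cos(5t)

Coefficient matrix A = [[-31, 50], [-25, 39]].
Characteristic polynomial det(A - λI) = λ^2 - 8λ + 41 = 0.
Eigenvalues λ = 4 ± 5i (complex conjugate pair).
For λ=4+5i: an eigenvector is (-3,-2) - i(1,1) = (-3 - i, -2 - i).
A real fundamental pair from Re and Im of e^((4+5i)t)v: X_1 = e^(4t)(cos(5t)·(-3,-2) + sin(5t)·(1,1)), X_2 = e^(4t)(sin(5t)·(-3,-2) - cos(5t)·(1,1)).
General solution: K_1X_1 + K_2X_2.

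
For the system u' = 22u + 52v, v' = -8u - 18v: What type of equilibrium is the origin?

unstable spiral

A = [[22,52],[-8,-18]]; det(A-λI) = λ^2 - 4λ + 20.
λ = 2 ± 4i: positive real part.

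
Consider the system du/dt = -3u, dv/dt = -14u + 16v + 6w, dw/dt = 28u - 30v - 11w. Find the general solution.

Coefficient matrix A = [[-3, 0, 0], [-14, 16, 6], [28, -30, -11]].
det(A - λI) = 0 gives eigenvalues λ = -3, 4, 1.
For λ=-3: eigenvector (1,2,-4).
For λ=4: eigenvector (0,1,-2).
For λ=1: eigenvector (0,-2,5).
General solution: C_1e^(-3t)(1,2,-4) + C_2e^(4t)(0,1,-2) + C_3e^(t)(0,-2,5).

u(t) = C_1e^(-3t), v(t) = 2C_1e^(-3t) + C_2e^(4t) - 2C_3e^(t), w(t) = -4C_1e^(-3t) - 2C_2e^(4t) + 5C_3e^(t)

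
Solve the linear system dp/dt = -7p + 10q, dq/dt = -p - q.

p(t) = K_1e^(-4t)sin(t) + 3K_1e^(-4t)cos(t) + 3K_2e^(-4t)sin(t) - K_2e^(-4t)cos(t), q(t) = K_1e^(-4t)cos(t) + K_2e^(-4t)sin(t)

Coefficient matrix A = [[-7, 10], [-1, -1]].
Characteristic polynomial det(A - λI) = λ^2 + 8λ + 17 = 0.
Eigenvalues λ = -4 ± i (complex conjugate pair).
For λ=-4+i: an eigenvector is (3,1) - i(1,0) = (3 - i, 1).
A real fundamental pair from Re and Im of e^((-4+i)t)v: X_1 = e^(-4t)(cos(t)·(3,1) + sin(t)·(1,0)), X_2 = e^(-4t)(sin(t)·(3,1) - cos(t)·(1,0)).
General solution: K_1X_1 + K_2X_2.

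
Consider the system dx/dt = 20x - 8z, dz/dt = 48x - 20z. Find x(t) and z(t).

x(t) = c_1e^(4t) + c_2e^(-4t), z(t) = 2c_1e^(4t) + 3c_2e^(-4t)

Coefficient matrix A = [[20, -8], [48, -20]].
Characteristic polynomial det(A - λI) = λ^2 - 16 = 0.
Eigenvalues λ = 4, -4.
For λ=4: (A-λI) row 1 is [16, -8], so an eigenvector is (1, 2).
For λ=-4: (A-λI) row 1 is [24, -8], so an eigenvector is (1, 3).
General solution: c_1e^(4t)(1,2) + c_2e^(-4t)(1,3).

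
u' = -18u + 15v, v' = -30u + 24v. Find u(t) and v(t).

u(t) = -c_1e^(3t)sin(3t) - 2c_1e^(3t)cos(3t) - 2c_2e^(3t)sin(3t) + c_2e^(3t)cos(3t), v(t) = -c_1e^(3t)sin(3t) - 3c_1e^(3t)cos(3t) - 3c_2e^(3t)sin(3t) + c_2e^(3t)cos(3t)

Coefficient matrix A = [[-18, 15], [-30, 24]].
Characteristic polynomial det(A - λI) = λ^2 - 6λ + 18 = 0.
Eigenvalues λ = 3 ± 3i (complex conjugate pair).
For λ=3+3i: an eigenvector is (-2,-3) - i(-1,-1) = (-2 + i, -3 + i).
A real fundamental pair from Re and Im of e^((3+3i)t)v: X_1 = e^(3t)(cos(3t)·(-2,-3) + sin(3t)·(-1,-1)), X_2 = e^(3t)(sin(3t)·(-2,-3) - cos(3t)·(-1,-1)).
General solution: c_1X_1 + c_2X_2.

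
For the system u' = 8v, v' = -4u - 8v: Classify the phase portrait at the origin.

A = [[0,8],[-4,-8]]; det(A-λI) = λ^2 + 8λ + 32.
λ = -4 ± 4i: negative real part.

stable spiral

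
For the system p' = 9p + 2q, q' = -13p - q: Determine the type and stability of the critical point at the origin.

A = [[9,2],[-13,-1]]; det(A-λI) = λ^2 - 8λ + 17.
λ = 4 ± i: positive real part.

unstable spiral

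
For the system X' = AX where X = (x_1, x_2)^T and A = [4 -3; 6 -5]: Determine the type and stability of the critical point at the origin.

A = [[4,-3],[6,-5]]; det(A-λI) = λ^2 + λ - 2.
λ = -2, 1: opposite signs.

saddle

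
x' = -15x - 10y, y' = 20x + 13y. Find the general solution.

Coefficient matrix A = [[-15, -10], [20, 13]].
Characteristic polynomial det(A - λI) = λ^2 + 2λ + 5 = 0.
Eigenvalues λ = -1 ± 2i (complex conjugate pair).
For λ=-1+2i: an eigenvector is (2,-3) - i(1,-1) = (2 - i, -3 + i).
A real fundamental pair from Re and Im of e^((-1+2i)t)v: X_1 = e^(-t)(cos(2t)·(2,-3) + sin(2t)·(1,-1)), X_2 = e^(-t)(sin(2t)·(2,-3) - cos(2t)·(1,-1)).
General solution: C_1X_1 + C_2X_2.

x(t) = C_1e^(-t)sin(2t) + 2C_1e^(-t)cos(2t) + 2C_2e^(-t)sin(2t) - C_2e^(-t)cos(2t), y(t) = -C_1e^(-t)sin(2t) - 3C_1e^(-t)cos(2t) - 3C_2e^(-t)sin(2t) + C_2e^(-t)cos(2t)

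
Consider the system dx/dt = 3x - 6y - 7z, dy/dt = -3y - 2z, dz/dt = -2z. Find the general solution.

x(t) = c_1e^(3t) + c_2e^(-3t) - c_3e^(-2t), y(t) = c_2e^(-3t) - 2c_3e^(-2t), z(t) = c_3e^(-2t)

Coefficient matrix A = [[3, -6, -7], [0, -3, -2], [0, 0, -2]].
det(A - λI) = 0 gives eigenvalues λ = 3, -3, -2.
For λ=3: eigenvector (1,0,0).
For λ=-3: eigenvector (1,1,0).
For λ=-2: eigenvector (-1,-2,1).
General solution: c_1e^(3t)(1,0,0) + c_2e^(-3t)(1,1,0) + c_3e^(-2t)(-1,-2,1).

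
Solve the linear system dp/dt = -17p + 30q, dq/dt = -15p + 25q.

Coefficient matrix A = [[-17, 30], [-15, 25]].
Characteristic polynomial det(A - λI) = λ^2 - 8λ + 25 = 0.
Eigenvalues λ = 4 ± 3i (complex conjugate pair).
For λ=4+3i: an eigenvector is (1,1) - i(3,2) = (1 - 3i, 1 - 2i).
A real fundamental pair from Re and Im of e^((4+3i)t)v: X_1 = e^(4t)(cos(3t)·(1,1) + sin(3t)·(3,2)), X_2 = e^(4t)(sin(3t)·(1,1) - cos(3t)·(3,2)).
General solution: c_1X_1 + c_2X_2.

p(t) = 3c_1e^(4t)sin(3t) + c_1e^(4t)cos(3t) + c_2e^(4t)sin(3t) - 3c_2e^(4t)cos(3t), q(t) = 2c_1e^(4t)sin(3t) + c_1e^(4t)cos(3t) + c_2e^(4t)sin(3t) - 2c_2e^(4t)cos(3t)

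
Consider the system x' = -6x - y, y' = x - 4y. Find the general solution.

Coefficient matrix A = [[-6, -1], [1, -4]].
Characteristic polynomial det(A - λI) = λ^2 + 10λ + 25 = 0.
Single eigenvalue λ = -5 with algebraic multiplicity 2.
Eigenvector v = (-1,1); generalized eigenvector w with (A-λI)w=v is (0,1).
General solution: e^(-5t)[C_1·v + C_2·(t·v + w)].

x(t) = -C_1e^(-5t) - C_2te^(-5t), y(t) = C_1e^(-5t) + C_2te^(-5t) + C_2e^(-5t)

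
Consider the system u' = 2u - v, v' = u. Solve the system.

Coefficient matrix A = [[2, -1], [1, 0]].
Characteristic polynomial det(A - λI) = λ^2 - 2λ + 1 = 0.
Single eigenvalue λ = 1 with algebraic multiplicity 2.
Eigenvector v = (1,1); generalized eigenvector w with (A-λI)w=v is (0,-1).
General solution: e^(t)[C_1·v + C_2·(t·v + w)].

u(t) = C_1e^(t) + C_2te^(t), v(t) = C_1e^(t) + C_2te^(t) - C_2e^(t)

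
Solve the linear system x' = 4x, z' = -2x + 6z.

Coefficient matrix A = [[4, 0], [-2, 6]].
Characteristic polynomial det(A - λI) = λ^2 - 10λ + 24 = 0.
Eigenvalues λ = 4, 6.
For λ=4: (A-λI) row 2 is [-2, 2], so an eigenvector is (1, 1).
For λ=6: (A-λI) row 1 is [-2, 0], so an eigenvector is (0, -1).
General solution: K_1e^(4t)(1,1) + K_2e^(6t)(0,-1).

x(t) = K_1e^(4t), z(t) = K_1e^(4t) - K_2e^(6t)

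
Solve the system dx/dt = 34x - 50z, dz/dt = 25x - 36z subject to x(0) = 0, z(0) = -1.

Coefficient matrix A = [[34, -50], [25, -36]].
Characteristic polynomial det(A - λI) = λ^2 + 2λ + 26 = 0.
Eigenvalues λ = -1 ± 5i (complex conjugate pair).
For λ=-1+5i: an eigenvector is (-1,-1) - i(3,2) = (-1 - 3i, -1 - 2i).
A real fundamental pair from Re and Im of e^((-1+5i)t)v: X_1 = e^(-t)(cos(5t)·(-1,-1) + sin(5t)·(3,2)), X_2 = e^(-t)(sin(5t)·(-1,-1) - cos(5t)·(3,2)).
General solution: c_1X_1 + c_2X_2.
Applying x(0)=0, z(0)=-1 gives c_1=3, c_2=-1.

x(t) = 10e^(-t)sin(5t), z(t) = 7e^(-t)sin(5t) - e^(-t)cos(5t)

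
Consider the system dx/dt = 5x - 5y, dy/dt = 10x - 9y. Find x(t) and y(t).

Coefficient matrix A = [[5, -5], [10, -9]].
Characteristic polynomial det(A - λI) = λ^2 + 4λ + 5 = 0.
Eigenvalues λ = -2 ± i (complex conjugate pair).
For λ=-2+i: an eigenvector is (1,1) - i(2,3) = (1 - 2i, 1 - 3i).
A real fundamental pair from Re and Im of e^((-2+i)t)v: X_1 = e^(-2t)(cos(t)·(1,1) + sin(t)·(2,3)), X_2 = e^(-2t)(sin(t)·(1,1) - cos(t)·(2,3)).
General solution: K_1X_1 + K_2X_2.

x(t) = 2K_1e^(-2t)sin(t) + K_1e^(-2t)cos(t) + K_2e^(-2t)sin(t) - 2K_2e^(-2t)cos(t), y(t) = 3K_1e^(-2t)sin(t) + K_1e^(-2t)cos(t) + K_2e^(-2t)sin(t) - 3K_2e^(-2t)cos(t)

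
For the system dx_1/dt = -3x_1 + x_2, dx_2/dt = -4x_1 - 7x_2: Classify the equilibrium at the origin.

stable improper node

A = [[-3,1],[-4,-7]]; det(A-λI) = λ^2 + 10λ + 25.
repeated λ = -5 with a single eigenvector.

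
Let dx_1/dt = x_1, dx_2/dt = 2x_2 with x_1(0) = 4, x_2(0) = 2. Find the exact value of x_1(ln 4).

A = [[1,0],[0,2]]; eigenvalues λ = 2, 1.
Eigenvectors: (0,1) for λ=2, (-1,0) for λ=1.
From the initial condition, c_1 = 2, c_2 = -4.
x_1(ln 4) = (2)(4^2)(0) + (-4)(4^1)(-1) = 16.

16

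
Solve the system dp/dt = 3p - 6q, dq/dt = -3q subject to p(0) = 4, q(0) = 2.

p(t) = 2e^(3t) + 2e^(-3t), q(t) = 2e^(-3t)

Coefficient matrix A = [[3, -6], [0, -3]].
Characteristic polynomial det(A - λI) = λ^2 - 9 = 0.
Eigenvalues λ = -3, 3.
For λ=-3: (A-λI) row 1 is [6, -6], so an eigenvector is (-1, -1).
For λ=3: (A-λI) row 1 is [0, -6], so an eigenvector is (1, 0).
General solution: C_1e^(-3t)(-1,-1) + C_2e^(3t)(1,0).
Applying p(0)=4, q(0)=2 gives C_1=-2, C_2=2.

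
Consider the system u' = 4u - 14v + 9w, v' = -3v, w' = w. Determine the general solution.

u(t) = 2K_1e^(-3t) + K_2e^(4t) - 3K_3e^(t), v(t) = K_1e^(-3t), w(t) = K_3e^(t)

Coefficient matrix A = [[4, -14, 9], [0, -3, 0], [0, 0, 1]].
det(A - λI) = 0 gives eigenvalues λ = -3, 4, 1.
For λ=-3: eigenvector (2,1,0).
For λ=4: eigenvector (1,0,0).
For λ=1: eigenvector (-3,0,1).
General solution: K_1e^(-3t)(2,1,0) + K_2e^(4t)(1,0,0) + K_3e^(t)(-3,0,1).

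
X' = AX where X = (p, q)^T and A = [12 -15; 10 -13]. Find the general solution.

p(t) = -c_1e^(-3t) - 3c_2e^(2t), q(t) = -c_1e^(-3t) - 2c_2e^(2t)

Coefficient matrix A = [[12, -15], [10, -13]].
Characteristic polynomial det(A - λI) = λ^2 + λ - 6 = 0.
Eigenvalues λ = -3, 2.
For λ=-3: (A-λI) row 1 is [15, -15], so an eigenvector is (-1, -1).
For λ=2: (A-λI) row 1 is [10, -15], so an eigenvector is (-3, -2).
General solution: c_1e^(-3t)(-1,-1) + c_2e^(2t)(-3,-2).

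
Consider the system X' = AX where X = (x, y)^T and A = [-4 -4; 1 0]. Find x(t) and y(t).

Coefficient matrix A = [[-4, -4], [1, 0]].
Characteristic polynomial det(A - λI) = λ^2 + 4λ + 4 = 0.
Single eigenvalue λ = -2 with algebraic multiplicity 2.
Eigenvector v = (-2,1); generalized eigenvector w with (A-λI)w=v is (-3,2).
General solution: e^(-2t)[C_1·v + C_2·(t·v + w)].

x(t) = -2C_1e^(-2t) - 2C_2te^(-2t) - 3C_2e^(-2t), y(t) = C_1e^(-2t) + C_2te^(-2t) + 2C_2e^(-2t)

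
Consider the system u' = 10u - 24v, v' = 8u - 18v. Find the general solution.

u(t) = -2K_1e^(-2t) + 3K_2e^(-6t), v(t) = -K_1e^(-2t) + 2K_2e^(-6t)

Coefficient matrix A = [[10, -24], [8, -18]].
Characteristic polynomial det(A - λI) = λ^2 + 8λ + 12 = 0.
Eigenvalues λ = -2, -6.
For λ=-2: (A-λI) row 1 is [12, -24], so an eigenvector is (-2, -1).
For λ=-6: (A-λI) row 1 is [16, -24], so an eigenvector is (3, 2).
General solution: K_1e^(-2t)(-2,-1) + K_2e^(-6t)(3,2).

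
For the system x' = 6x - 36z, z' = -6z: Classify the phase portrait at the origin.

A = [[6,-36],[0,-6]]; det(A-λI) = λ^2 - 36.
λ = -6, 6: opposite signs.

saddle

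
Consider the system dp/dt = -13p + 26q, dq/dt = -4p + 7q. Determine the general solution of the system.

p(t) = -2c_1e^(-3t)sin(2t) + 3c_1e^(-3t)cos(2t) + 3c_2e^(-3t)sin(2t) + 2c_2e^(-3t)cos(2t), q(t) = -c_1e^(-3t)sin(2t) + c_1e^(-3t)cos(2t) + c_2e^(-3t)sin(2t) + c_2e^(-3t)cos(2t)

Coefficient matrix A = [[-13, 26], [-4, 7]].
Characteristic polynomial det(A - λI) = λ^2 + 6λ + 13 = 0.
Eigenvalues λ = -3 ± 2i (complex conjugate pair).
For λ=-3+2i: an eigenvector is (3,1) - i(-2,-1) = (3 + 2i, 1 + i).
A real fundamental pair from Re and Im of e^((-3+2i)t)v: X_1 = e^(-3t)(cos(2t)·(3,1) + sin(2t)·(-2,-1)), X_2 = e^(-3t)(sin(2t)·(3,1) - cos(2t)·(-2,-1)).
General solution: c_1X_1 + c_2X_2.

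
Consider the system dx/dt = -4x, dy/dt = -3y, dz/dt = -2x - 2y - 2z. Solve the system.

x(t) = c_3e^(-4t), y(t) = c_2e^(-3t), z(t) = c_1e^(-2t) + 2c_2e^(-3t) + c_3e^(-4t)

Coefficient matrix A = [[-4, 0, 0], [0, -3, 0], [-2, -2, -2]].
det(A - λI) = 0 gives eigenvalues λ = -2, -3, -4.
For λ=-2: eigenvector (0,0,1).
For λ=-3: eigenvector (0,1,2).
For λ=-4: eigenvector (1,0,1).
General solution: c_1e^(-2t)(0,0,1) + c_2e^(-3t)(0,1,2) + c_3e^(-4t)(1,0,1).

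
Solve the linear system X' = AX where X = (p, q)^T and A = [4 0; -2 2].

p(t) = c_2e^(4t), q(t) = -c_1e^(2t) - c_2e^(4t)

Coefficient matrix A = [[4, 0], [-2, 2]].
Characteristic polynomial det(A - λI) = λ^2 - 6λ + 8 = 0.
Eigenvalues λ = 2, 4.
For λ=2: (A-λI) row 1 is [2, 0], so an eigenvector is (0, -1).
For λ=4: (A-λI) row 2 is [-2, -2], so an eigenvector is (1, -1).
General solution: c_1e^(2t)(0,-1) + c_2e^(4t)(1,-1).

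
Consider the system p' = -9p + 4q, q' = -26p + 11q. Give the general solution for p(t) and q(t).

Coefficient matrix A = [[-9, 4], [-26, 11]].
Characteristic polynomial det(A - λI) = λ^2 - 2λ + 5 = 0.
Eigenvalues λ = 1 ± 2i (complex conjugate pair).
For λ=1+2i: an eigenvector is (1,2) - i(-1,-3) = (1 + i, 2 + 3i).
A real fundamental pair from Re and Im of e^((1+2i)t)v: X_1 = e^(t)(cos(2t)·(1,2) + sin(2t)·(-1,-3)), X_2 = e^(t)(sin(2t)·(1,2) - cos(2t)·(-1,-3)).
General solution: c_1X_1 + c_2X_2.

p(t) = -c_1e^(t)sin(2t) + c_1e^(t)cos(2t) + c_2e^(t)sin(2t) + c_2e^(t)cos(2t), q(t) = -3c_1e^(t)sin(2t) + 2c_1e^(t)cos(2t) + 2c_2e^(t)sin(2t) + 3c_2e^(t)cos(2t)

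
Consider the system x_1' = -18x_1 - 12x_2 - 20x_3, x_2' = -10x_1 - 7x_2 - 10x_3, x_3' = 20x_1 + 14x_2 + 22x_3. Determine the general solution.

x_1(t) = K_1e^(2t) + 4K_2e^(-3t) - K_3e^(-2t), x_2(t) = 5K_2e^(-3t) - 2K_3e^(-2t), x_3(t) = -K_1e^(2t) - 6K_2e^(-3t) + 2K_3e^(-2t)

Coefficient matrix A = [[-18, -12, -20], [-10, -7, -10], [20, 14, 22]].
det(A - λI) = 0 gives eigenvalues λ = 2, -3, -2.
For λ=2: eigenvector (1,0,-1).
For λ=-3: eigenvector (4,5,-6).
For λ=-2: eigenvector (-1,-2,2).
General solution: K_1e^(2t)(1,0,-1) + K_2e^(-3t)(4,5,-6) + K_3e^(-2t)(-1,-2,2).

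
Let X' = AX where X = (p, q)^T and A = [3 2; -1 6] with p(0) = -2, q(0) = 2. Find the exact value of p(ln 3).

810

A = [[3,2],[-1,6]]; eigenvalues λ = 5, 4.
Eigenvectors: (-1,-1) for λ=5, (2,1) for λ=4.
From the initial condition, c_1 = -6, c_2 = -4.
p(ln 3) = (-6)(3^5)(-1) + (-4)(3^4)(2) = 810.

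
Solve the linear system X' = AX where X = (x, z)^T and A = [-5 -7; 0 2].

Coefficient matrix A = [[-5, -7], [0, 2]].
Characteristic polynomial det(A - λI) = λ^2 + 3λ - 10 = 0.
Eigenvalues λ = 2, -5.
For λ=2: (A-λI) row 1 is [-7, -7], so an eigenvector is (-1, 1).
For λ=-5: (A-λI) row 1 is [0, -7], so an eigenvector is (-1, 0).
General solution: K_1e^(2t)(-1,1) + K_2e^(-5t)(-1,0).

x(t) = -K_1e^(2t) - K_2e^(-5t), z(t) = K_1e^(2t)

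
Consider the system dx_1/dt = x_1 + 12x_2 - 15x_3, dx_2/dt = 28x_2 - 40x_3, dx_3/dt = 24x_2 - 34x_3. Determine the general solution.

Coefficient matrix A = [[1, 12, -15], [0, 28, -40], [0, 24, -34]].
det(A - λI) = 0 gives eigenvalues λ = 1, -4, -2.
For λ=1: eigenvector (1,0,0).
For λ=-4: eigenvector (0,5,4).
For λ=-2: eigenvector (1,-4,-3).
General solution: K_1e^(t)(1,0,0) + K_2e^(-4t)(0,5,4) + K_3e^(-2t)(1,-4,-3).

x_1(t) = K_1e^(t) + K_3e^(-2t), x_2(t) = 5K_2e^(-4t) - 4K_3e^(-2t), x_3(t) = 4K_2e^(-4t) - 3K_3e^(-2t)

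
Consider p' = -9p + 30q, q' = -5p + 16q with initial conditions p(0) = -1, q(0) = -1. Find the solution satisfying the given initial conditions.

Coefficient matrix A = [[-9, 30], [-5, 16]].
Characteristic polynomial det(A - λI) = λ^2 - 7λ + 6 = 0.
Eigenvalues λ = 1, 6.
For λ=1: (A-λI) row 1 is [-10, 30], so an eigenvector is (-3, -1).
For λ=6: (A-λI) row 1 is [-15, 30], so an eigenvector is (2, 1).
General solution: c_1e^(t)(-3,-1) + c_2e^(6t)(2,1).
Applying p(0)=-1, q(0)=-1 gives c_1=-1, c_2=-2.

p(t) = -4e^(6t) + 3e^(t), q(t) = -2e^(6t) + e^(t)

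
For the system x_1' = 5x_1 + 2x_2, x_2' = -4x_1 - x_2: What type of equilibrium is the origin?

unstable node

A = [[5,2],[-4,-1]]; det(A-λI) = λ^2 - 4λ + 3.
λ = 3, 1: both positive.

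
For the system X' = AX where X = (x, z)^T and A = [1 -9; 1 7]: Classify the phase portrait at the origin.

unstable improper node

A = [[1,-9],[1,7]]; det(A-λI) = λ^2 - 8λ + 16.
repeated λ = 4 with a single eigenvector.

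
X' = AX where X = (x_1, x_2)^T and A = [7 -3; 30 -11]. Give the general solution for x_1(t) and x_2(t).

Coefficient matrix A = [[7, -3], [30, -11]].
Characteristic polynomial det(A - λI) = λ^2 + 4λ + 13 = 0.
Eigenvalues λ = -2 ± 3i (complex conjugate pair).
For λ=-2+3i: an eigenvector is (-1,-3) - i(0,-1) = (-1, -3 + i).
A real fundamental pair from Re and Im of e^((-2+3i)t)v: X_1 = e^(-2t)(cos(3t)·(-1,-3) + sin(3t)·(0,-1)), X_2 = e^(-2t)(sin(3t)·(-1,-3) - cos(3t)·(0,-1)).
General solution: K_1X_1 + K_2X_2.

x_1(t) = -K_1e^(-2t)cos(3t) - K_2e^(-2t)sin(3t), x_2(t) = -K_1e^(-2t)sin(3t) - 3K_1e^(-2t)cos(3t) - 3K_2e^(-2t)sin(3t) + K_2e^(-2t)cos(3t)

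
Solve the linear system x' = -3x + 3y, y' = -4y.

x(t) = -K_1e^(-3t) - 3K_2e^(-4t), y(t) = K_2e^(-4t)

Coefficient matrix A = [[-3, 3], [0, -4]].
Characteristic polynomial det(A - λI) = λ^2 + 7λ + 12 = 0.
Eigenvalues λ = -3, -4.
For λ=-3: (A-λI) row 1 is [0, 3], so an eigenvector is (-1, 0).
For λ=-4: (A-λI) row 1 is [1, 3], so an eigenvector is (-3, 1).
General solution: K_1e^(-3t)(-1,0) + K_2e^(-4t)(-3,1).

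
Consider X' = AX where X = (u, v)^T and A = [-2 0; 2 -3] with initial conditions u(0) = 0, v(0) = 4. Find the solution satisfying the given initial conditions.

u(t) = 0, v(t) = 4e^(-3t)

Coefficient matrix A = [[-2, 0], [2, -3]].
Characteristic polynomial det(A - λI) = λ^2 + 5λ + 6 = 0.
Eigenvalues λ = -2, -3.
For λ=-2: (A-λI) row 2 is [2, -1], so an eigenvector is (-1, -2).
For λ=-3: (A-λI) row 1 is [1, 0], so an eigenvector is (0, 1).
General solution: C_1e^(-2t)(-1,-2) + C_2e^(-3t)(0,1).
Applying u(0)=0, v(0)=4 gives C_1=0, C_2=4.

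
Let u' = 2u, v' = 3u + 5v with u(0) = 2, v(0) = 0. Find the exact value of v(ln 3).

468

A = [[2,0],[3,5]]; eigenvalues λ = 5, 2.
Eigenvectors: (0,1) for λ=5, (-1,1) for λ=2.
From the initial condition, c_1 = 2, c_2 = -2.
v(ln 3) = (2)(3^5)(1) + (-2)(3^2)(1) = 468.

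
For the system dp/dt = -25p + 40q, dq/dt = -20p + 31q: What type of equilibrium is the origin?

unstable spiral

A = [[-25,40],[-20,31]]; det(A-λI) = λ^2 - 6λ + 25.
λ = 3 ± 4i: positive real part.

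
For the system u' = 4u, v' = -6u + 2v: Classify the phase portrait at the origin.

unstable node

A = [[4,0],[-6,2]]; det(A-λI) = λ^2 - 6λ + 8.
λ = 2, 4: both positive.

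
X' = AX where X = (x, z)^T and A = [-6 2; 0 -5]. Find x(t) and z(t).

Coefficient matrix A = [[-6, 2], [0, -5]].
Characteristic polynomial det(A - λI) = λ^2 + 11λ + 30 = 0.
Eigenvalues λ = -6, -5.
For λ=-6: (A-λI) row 1 is [0, 2], so an eigenvector is (-1, 0).
For λ=-5: (A-λI) row 1 is [-1, 2], so an eigenvector is (2, 1).
General solution: K_1e^(-6t)(-1,0) + K_2e^(-5t)(2,1).

x(t) = -K_1e^(-6t) + 2K_2e^(-5t), z(t) = K_2e^(-5t)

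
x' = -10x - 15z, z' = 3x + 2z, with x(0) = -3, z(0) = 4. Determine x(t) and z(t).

x(t) = -14e^(-4t)sin(3t) - 3e^(-4t)cos(3t), z(t) = 5e^(-4t)sin(3t) + 4e^(-4t)cos(3t)

Coefficient matrix A = [[-10, -15], [3, 2]].
Characteristic polynomial det(A - λI) = λ^2 + 8λ + 25 = 0.
Eigenvalues λ = -4 ± 3i (complex conjugate pair).
For λ=-4+3i: an eigenvector is (-1,0) - i(2,-1) = (-1 - 2i, 0 + i).
A real fundamental pair from Re and Im of e^((-4+3i)t)v: X_1 = e^(-4t)(cos(3t)·(-1,0) + sin(3t)·(2,-1)), X_2 = e^(-4t)(sin(3t)·(-1,0) - cos(3t)·(2,-1)).
General solution: C_1X_1 + C_2X_2.
Applying x(0)=-3, z(0)=4 gives C_1=-5, C_2=4.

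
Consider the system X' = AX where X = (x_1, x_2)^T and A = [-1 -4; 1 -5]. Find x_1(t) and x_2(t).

x_1(t) = 2c_1e^(-3t) + 2c_2te^(-3t) - c_2e^(-3t), x_2(t) = c_1e^(-3t) + c_2te^(-3t) - c_2e^(-3t)

Coefficient matrix A = [[-1, -4], [1, -5]].
Characteristic polynomial det(A - λI) = λ^2 + 6λ + 9 = 0.
Single eigenvalue λ = -3 with algebraic multiplicity 2.
Eigenvector v = (2,1); generalized eigenvector w with (A-λI)w=v is (-1,-1).
General solution: e^(-3t)[c_1·v + c_2·(t·v + w)].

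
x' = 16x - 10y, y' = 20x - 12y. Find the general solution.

x(t) = -2K_1e^(2t)sin(2t) - K_1e^(2t)cos(2t) - K_2e^(2t)sin(2t) + 2K_2e^(2t)cos(2t), y(t) = -3K_1e^(2t)sin(2t) - K_1e^(2t)cos(2t) - K_2e^(2t)sin(2t) + 3K_2e^(2t)cos(2t)

Coefficient matrix A = [[16, -10], [20, -12]].
Characteristic polynomial det(A - λI) = λ^2 - 4λ + 8 = 0.
Eigenvalues λ = 2 ± 2i (complex conjugate pair).
For λ=2+2i: an eigenvector is (-1,-1) - i(-2,-3) = (-1 + 2i, -1 + 3i).
A real fundamental pair from Re and Im of e^((2+2i)t)v: X_1 = e^(2t)(cos(2t)·(-1,-1) + sin(2t)·(-2,-3)), X_2 = e^(2t)(sin(2t)·(-1,-1) - cos(2t)·(-2,-3)).
General solution: K_1X_1 + K_2X_2.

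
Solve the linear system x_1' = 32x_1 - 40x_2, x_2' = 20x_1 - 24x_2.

Coefficient matrix A = [[32, -40], [20, -24]].
Characteristic polynomial det(A - λI) = λ^2 - 8λ + 32 = 0.
Eigenvalues λ = 4 ± 4i (complex conjugate pair).
For λ=4+4i: an eigenvector is (-3,-2) - i(-1,-1) = (-3 + i, -2 + i).
A real fundamental pair from Re and Im of e^((4+4i)t)v: X_1 = e^(4t)(cos(4t)·(-3,-2) + sin(4t)·(-1,-1)), X_2 = e^(4t)(sin(4t)·(-3,-2) - cos(4t)·(-1,-1)).
General solution: K_1X_1 + K_2X_2.

x_1(t) = -K_1e^(4t)sin(4t) - 3K_1e^(4t)cos(4t) - 3K_2e^(4t)sin(4t) + K_2e^(4t)cos(4t), x_2(t) = -K_1e^(4t)sin(4t) - 2K_1e^(4t)cos(4t) - 2K_2e^(4t)sin(4t) + K_2e^(4t)cos(4t)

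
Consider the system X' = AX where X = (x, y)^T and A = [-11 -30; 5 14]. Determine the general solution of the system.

x(t) = -3K_1e^(-t) - 2K_2e^(4t), y(t) = K_1e^(-t) + K_2e^(4t)

Coefficient matrix A = [[-11, -30], [5, 14]].
Characteristic polynomial det(A - λI) = λ^2 - 3λ - 4 = 0.
Eigenvalues λ = -1, 4.
For λ=-1: (A-λI) row 1 is [-10, -30], so an eigenvector is (-3, 1).
For λ=4: (A-λI) row 1 is [-15, -30], so an eigenvector is (-2, 1).
General solution: K_1e^(-t)(-3,1) + K_2e^(4t)(-2,1).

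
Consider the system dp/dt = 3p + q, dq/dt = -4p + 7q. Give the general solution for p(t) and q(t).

p(t) = -K_1e^(5t) - K_2te^(5t) - K_2e^(5t), q(t) = -2K_1e^(5t) - 2K_2te^(5t) - 3K_2e^(5t)

Coefficient matrix A = [[3, 1], [-4, 7]].
Characteristic polynomial det(A - λI) = λ^2 - 10λ + 25 = 0.
Single eigenvalue λ = 5 with algebraic multiplicity 2.
Eigenvector v = (-1,-2); generalized eigenvector w with (A-λI)w=v is (-1,-3).
General solution: e^(5t)[K_1·v + K_2·(t·v + w)].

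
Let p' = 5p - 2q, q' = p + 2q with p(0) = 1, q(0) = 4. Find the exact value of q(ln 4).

-320

A = [[5,-2],[1,2]]; eigenvalues λ = 4, 3.
Eigenvectors: (2,1) for λ=4, (1,1) for λ=3.
From the initial condition, c_1 = -3, c_2 = 7.
q(ln 4) = (-3)(4^4)(1) + (7)(4^3)(1) = -320.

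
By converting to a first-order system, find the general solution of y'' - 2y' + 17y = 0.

y(t) = K_1e^(t)cos(4t) + K_2e^(t)sin(4t)

Let x_1 = y, x_2 = y'. Then x_1' = x_2 and x_2' = -17x_1 + 2x_2.
A = [[0,1],[-17,2]]; det(A-λI) = λ^2 - 2λ + 17.
Eigenvalues λ = 1 ± 4i.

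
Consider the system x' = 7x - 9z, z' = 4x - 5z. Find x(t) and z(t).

Coefficient matrix A = [[7, -9], [4, -5]].
Characteristic polynomial det(A - λI) = λ^2 - 2λ + 1 = 0.
Single eigenvalue λ = 1 with algebraic multiplicity 2.
Eigenvector v = (-3,-2); generalized eigenvector w with (A-λI)w=v is (1,1).
General solution: e^(t)[c_1·v + c_2·(t·v + w)].

x(t) = -3c_1e^(t) - 3c_2te^(t) + c_2e^(t), z(t) = -2c_1e^(t) - 2c_2te^(t) + c_2e^(t)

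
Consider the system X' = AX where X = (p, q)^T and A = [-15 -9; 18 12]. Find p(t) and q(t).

Coefficient matrix A = [[-15, -9], [18, 12]].
Characteristic polynomial det(A - λI) = λ^2 + 3λ - 18 = 0.
Eigenvalues λ = -6, 3.
For λ=-6: (A-λI) row 1 is [-9, -9], so an eigenvector is (-1, 1).
For λ=3: (A-λI) row 1 is [-18, -9], so an eigenvector is (-1, 2).
General solution: K_1e^(-6t)(-1,1) + K_2e^(3t)(-1,2).

p(t) = -K_1e^(-6t) - K_2e^(3t), q(t) = K_1e^(-6t) + 2K_2e^(3t)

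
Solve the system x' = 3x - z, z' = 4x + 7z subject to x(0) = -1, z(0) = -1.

Coefficient matrix A = [[3, -1], [4, 7]].
Characteristic polynomial det(A - λI) = λ^2 - 10λ + 25 = 0.
Single eigenvalue λ = 5 with algebraic multiplicity 2.
Eigenvector v = (-1,2); generalized eigenvector w with (A-λI)w=v is (1,-1).
General solution: e^(5t)[C_1·v + C_2·(t·v + w)].
Applying x(0)=-1, z(0)=-1 gives C_1=-2, C_2=-3.

x(t) = 3te^(5t) - e^(5t), z(t) = -6te^(5t) - e^(5t)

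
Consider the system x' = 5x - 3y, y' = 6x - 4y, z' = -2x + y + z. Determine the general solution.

Coefficient matrix A = [[5, -3, 0], [6, -4, 0], [-2, 1, 1]].
det(A - λI) = 0 gives eigenvalues λ = -1, 1, 2.
For λ=-1: eigenvector (1,2,0).
For λ=1: eigenvector (0,0,-1).
For λ=2: eigenvector (-1,-1,1).
General solution: c_1e^(-t)(1,2,0) + c_2e^(t)(0,0,-1) + c_3e^(2t)(-1,-1,1).

x(t) = c_1e^(-t) - c_3e^(2t), y(t) = 2c_1e^(-t) - c_3e^(2t), z(t) = -c_2e^(t) + c_3e^(2t)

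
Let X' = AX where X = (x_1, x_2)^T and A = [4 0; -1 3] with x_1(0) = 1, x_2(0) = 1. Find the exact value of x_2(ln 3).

A = [[4,0],[-1,3]]; eigenvalues λ = 3, 4.
Eigenvectors: (0,-1) for λ=3, (-1,1) for λ=4.
From the initial condition, c_1 = -2, c_2 = -1.
x_2(ln 3) = (-2)(3^3)(-1) + (-1)(3^4)(1) = -27.

-27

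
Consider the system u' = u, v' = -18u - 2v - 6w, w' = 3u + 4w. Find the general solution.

u(t) = c_1e^(t), v(t) = -4c_1e^(t) + c_2e^(-2t) - c_3e^(4t), w(t) = -c_1e^(t) + c_3e^(4t)

Coefficient matrix A = [[1, 0, 0], [-18, -2, -6], [3, 0, 4]].
det(A - λI) = 0 gives eigenvalues λ = 1, -2, 4.
For λ=1: eigenvector (1,-4,-1).
For λ=-2: eigenvector (0,1,0).
For λ=4: eigenvector (0,-1,1).
General solution: c_1e^(t)(1,-4,-1) + c_2e^(-2t)(0,1,0) + c_3e^(4t)(0,-1,1).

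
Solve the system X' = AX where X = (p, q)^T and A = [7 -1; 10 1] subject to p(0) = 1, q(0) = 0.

Coefficient matrix A = [[7, -1], [10, 1]].
Characteristic polynomial det(A - λI) = λ^2 - 8λ + 17 = 0.
Eigenvalues λ = 4 ± i (complex conjugate pair).
For λ=4+i: an eigenvector is (-1,-3) - i(0,-1) = (-1, -3 + i).
A real fundamental pair from Re and Im of e^((4+i)t)v: X_1 = e^(4t)(cos(t)·(-1,-3) + sin(t)·(0,-1)), X_2 = e^(4t)(sin(t)·(-1,-3) - cos(t)·(0,-1)).
General solution: C_1X_1 + C_2X_2.
Applying p(0)=1, q(0)=0 gives C_1=-1, C_2=-3.

p(t) = 3e^(4t)sin(t) + e^(4t)cos(t), q(t) = 10e^(4t)sin(t)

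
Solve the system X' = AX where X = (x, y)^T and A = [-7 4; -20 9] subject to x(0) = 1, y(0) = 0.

x(t) = -2e^(t)sin(4t) + e^(t)cos(4t), y(t) = -5e^(t)sin(4t)

Coefficient matrix A = [[-7, 4], [-20, 9]].
Characteristic polynomial det(A - λI) = λ^2 - 2λ + 17 = 0.
Eigenvalues λ = 1 ± 4i (complex conjugate pair).
For λ=1+4i: an eigenvector is (0,1) - i(1,2) = (0 - i, 1 - 2i).
A real fundamental pair from Re and Im of e^((1+4i)t)v: X_1 = e^(t)(cos(4t)·(0,1) + sin(4t)·(1,2)), X_2 = e^(t)(sin(4t)·(0,1) - cos(4t)·(1,2)).
General solution: K_1X_1 + K_2X_2.
Applying x(0)=1, y(0)=0 gives K_1=-2, K_2=-1.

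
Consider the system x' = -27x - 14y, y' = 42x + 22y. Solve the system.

Coefficient matrix A = [[-27, -14], [42, 22]].
Characteristic polynomial det(A - λI) = λ^2 + 5λ - 6 = 0.
Eigenvalues λ = -6, 1.
For λ=-6: (A-λI) row 1 is [-21, -14], so an eigenvector is (2, -3).
For λ=1: (A-λI) row 1 is [-28, -14], so an eigenvector is (-1, 2).
General solution: c_1e^(-6t)(2,-3) + c_2e^(t)(-1,2).

x(t) = 2c_1e^(-6t) - c_2e^(t), y(t) = -3c_1e^(-6t) + 2c_2e^(t)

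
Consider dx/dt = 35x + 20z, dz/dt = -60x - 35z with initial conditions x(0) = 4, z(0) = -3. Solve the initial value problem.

Coefficient matrix A = [[35, 20], [-60, -35]].
Characteristic polynomial det(A - λI) = λ^2 - 25 = 0.
Eigenvalues λ = 5, -5.
For λ=5: (A-λI) row 1 is [30, 20], so an eigenvector is (-2, 3).
For λ=-5: (A-λI) row 1 is [40, 20], so an eigenvector is (1, -2).
General solution: c_1e^(5t)(-2,3) + c_2e^(-5t)(1,-2).
Applying x(0)=4, z(0)=-3 gives c_1=-5, c_2=-6.

x(t) = 10e^(5t) - 6e^(-5t), z(t) = -15e^(5t) + 12e^(-5t)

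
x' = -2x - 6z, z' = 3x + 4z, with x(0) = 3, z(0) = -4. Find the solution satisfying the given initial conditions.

x(t) = 5e^(t)sin(3t) + 3e^(t)cos(3t), z(t) = -e^(t)sin(3t) - 4e^(t)cos(3t)

Coefficient matrix A = [[-2, -6], [3, 4]].
Characteristic polynomial det(A - λI) = λ^2 - 2λ + 10 = 0.
Eigenvalues λ = 1 ± 3i (complex conjugate pair).
For λ=1+3i: an eigenvector is (1,-1) - i(1,0) = (1 - i, -1).
A real fundamental pair from Re and Im of e^((1+3i)t)v: X_1 = e^(t)(cos(3t)·(1,-1) + sin(3t)·(1,0)), X_2 = e^(t)(sin(3t)·(1,-1) - cos(3t)·(1,0)).
General solution: c_1X_1 + c_2X_2.
Applying x(0)=3, z(0)=-4 gives c_1=4, c_2=1.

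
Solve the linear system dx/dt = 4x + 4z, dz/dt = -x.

x(t) = 2c_1e^(2t) + 2c_2te^(2t) + 3c_2e^(2t), z(t) = -c_1e^(2t) - c_2te^(2t) - c_2e^(2t)

Coefficient matrix A = [[4, 4], [-1, 0]].
Characteristic polynomial det(A - λI) = λ^2 - 4λ + 4 = 0.
Single eigenvalue λ = 2 with algebraic multiplicity 2.
Eigenvector v = (2,-1); generalized eigenvector w with (A-λI)w=v is (3,-1).
General solution: e^(2t)[c_1·v + c_2·(t·v + w)].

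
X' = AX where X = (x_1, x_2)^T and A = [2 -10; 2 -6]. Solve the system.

Coefficient matrix A = [[2, -10], [2, -6]].
Characteristic polynomial det(A - λI) = λ^2 + 4λ + 8 = 0.
Eigenvalues λ = -2 ± 2i (complex conjugate pair).
For λ=-2+2i: an eigenvector is (2,1) - i(-1,0) = (2 + i, 1).
A real fundamental pair from Re and Im of e^((-2+2i)t)v: X_1 = e^(-2t)(cos(2t)·(2,1) + sin(2t)·(-1,0)), X_2 = e^(-2t)(sin(2t)·(2,1) - cos(2t)·(-1,0)).
General solution: K_1X_1 + K_2X_2.

x_1(t) = -K_1e^(-2t)sin(2t) + 2K_1e^(-2t)cos(2t) + 2K_2e^(-2t)sin(2t) + K_2e^(-2t)cos(2t), x_2(t) = K_1e^(-2t)cos(2t) + K_2e^(-2t)sin(2t)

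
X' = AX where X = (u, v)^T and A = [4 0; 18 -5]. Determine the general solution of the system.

Coefficient matrix A = [[4, 0], [18, -5]].
Characteristic polynomial det(A - λI) = λ^2 + λ - 20 = 0.
Eigenvalues λ = 4, -5.
For λ=4: (A-λI) row 2 is [18, -9], so an eigenvector is (1, 2).
For λ=-5: (A-λI) row 1 is [9, 0], so an eigenvector is (0, -1).
General solution: C_1e^(4t)(1,2) + C_2e^(-5t)(0,-1).

u(t) = C_1e^(4t), v(t) = 2C_1e^(4t) - C_2e^(-5t)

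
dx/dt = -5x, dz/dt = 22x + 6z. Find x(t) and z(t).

Coefficient matrix A = [[-5, 0], [22, 6]].
Characteristic polynomial det(A - λI) = λ^2 - λ - 30 = 0.
Eigenvalues λ = -5, 6.
For λ=-5: (A-λI) row 2 is [22, 11], so an eigenvector is (-1, 2).
For λ=6: (A-λI) row 1 is [-11, 0], so an eigenvector is (0, 1).
General solution: K_1e^(-5t)(-1,2) + K_2e^(6t)(0,1).

x(t) = -K_1e^(-5t), z(t) = 2K_1e^(-5t) + K_2e^(6t)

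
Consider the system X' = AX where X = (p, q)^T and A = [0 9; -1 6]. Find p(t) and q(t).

Coefficient matrix A = [[0, 9], [-1, 6]].
Characteristic polynomial det(A - λI) = λ^2 - 6λ + 9 = 0.
Single eigenvalue λ = 3 with algebraic multiplicity 2.
Eigenvector v = (3,1); generalized eigenvector w with (A-λI)w=v is (2,1).
General solution: e^(3t)[c_1·v + c_2·(t·v + w)].

p(t) = 3c_1e^(3t) + 3c_2te^(3t) + 2c_2e^(3t), q(t) = c_1e^(3t) + c_2te^(3t) + c_2e^(3t)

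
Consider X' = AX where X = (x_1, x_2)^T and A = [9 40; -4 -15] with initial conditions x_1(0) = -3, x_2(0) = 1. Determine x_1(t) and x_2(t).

x_1(t) = e^(-3t)sin(4t) - 3e^(-3t)cos(4t), x_2(t) = e^(-3t)cos(4t)

Coefficient matrix A = [[9, 40], [-4, -15]].
Characteristic polynomial det(A - λI) = λ^2 + 6λ + 25 = 0.
Eigenvalues λ = -3 ± 4i (complex conjugate pair).
For λ=-3+4i: an eigenvector is (-3,1) - i(1,0) = (-3 - i, 1).
A real fundamental pair from Re and Im of e^((-3+4i)t)v: X_1 = e^(-3t)(cos(4t)·(-3,1) + sin(4t)·(1,0)), X_2 = e^(-3t)(sin(4t)·(-3,1) - cos(4t)·(1,0)).
General solution: C_1X_1 + C_2X_2.
Applying x_1(0)=-3, x_2(0)=1 gives C_1=1, C_2=0.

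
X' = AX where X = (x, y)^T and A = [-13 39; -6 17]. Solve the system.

Coefficient matrix A = [[-13, 39], [-6, 17]].
Characteristic polynomial det(A - λI) = λ^2 - 4λ + 13 = 0.
Eigenvalues λ = 2 ± 3i (complex conjugate pair).
For λ=2+3i: an eigenvector is (-2,-1) - i(-3,-1) = (-2 + 3i, -1 + i).
A real fundamental pair from Re and Im of e^((2+3i)t)v: X_1 = e^(2t)(cos(3t)·(-2,-1) + sin(3t)·(-3,-1)), X_2 = e^(2t)(sin(3t)·(-2,-1) - cos(3t)·(-3,-1)).
General solution: C_1X_1 + C_2X_2.

x(t) = -3C_1e^(2t)sin(3t) - 2C_1e^(2t)cos(3t) - 2C_2e^(2t)sin(3t) + 3C_2e^(2t)cos(3t), y(t) = -C_1e^(2t)sin(3t) - C_1e^(2t)cos(3t) - C_2e^(2t)sin(3t) + C_2e^(2t)cos(3t)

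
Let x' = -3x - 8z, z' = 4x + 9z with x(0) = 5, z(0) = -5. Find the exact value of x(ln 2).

160

A = [[-3,-8],[4,9]]; eigenvalues λ = 1, 5.
Eigenvectors: (2,-1) for λ=1, (1,-1) for λ=5.
From the initial condition, c_1 = 0, c_2 = 5.
x(ln 2) = (0)(2^1)(2) + (5)(2^5)(1) = 160.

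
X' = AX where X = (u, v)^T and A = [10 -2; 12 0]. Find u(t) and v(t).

u(t) = -C_1e^(6t) - C_2e^(4t), v(t) = -2C_1e^(6t) - 3C_2e^(4t)

Coefficient matrix A = [[10, -2], [12, 0]].
Characteristic polynomial det(A - λI) = λ^2 - 10λ + 24 = 0.
Eigenvalues λ = 6, 4.
For λ=6: (A-λI) row 1 is [4, -2], so an eigenvector is (-1, -2).
For λ=4: (A-λI) row 1 is [6, -2], so an eigenvector is (-1, -3).
General solution: C_1e^(6t)(-1,-2) + C_2e^(4t)(-1,-3).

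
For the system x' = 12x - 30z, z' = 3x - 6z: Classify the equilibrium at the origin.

A = [[12,-30],[3,-6]]; det(A-λI) = λ^2 - 6λ + 18.
λ = 3 ± 3i: positive real part.

unstable spiral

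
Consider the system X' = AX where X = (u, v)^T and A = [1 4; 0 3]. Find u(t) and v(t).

u(t) = c_1e^(t) - 2c_2e^(3t), v(t) = -c_2e^(3t)

Coefficient matrix A = [[1, 4], [0, 3]].
Characteristic polynomial det(A - λI) = λ^2 - 4λ + 3 = 0.
Eigenvalues λ = 1, 3.
For λ=1: (A-λI) row 1 is [0, 4], so an eigenvector is (1, 0).
For λ=3: (A-λI) row 1 is [-2, 4], so an eigenvector is (-2, -1).
General solution: c_1e^(t)(1,0) + c_2e^(3t)(-2,-1).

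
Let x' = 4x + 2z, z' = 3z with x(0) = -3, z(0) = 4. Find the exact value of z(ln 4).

A = [[4,2],[0,3]]; eigenvalues λ = 4, 3.
Eigenvectors: (-1,0) for λ=4, (2,-1) for λ=3.
From the initial condition, c_1 = -5, c_2 = -4.
z(ln 4) = (-5)(4^4)(0) + (-4)(4^3)(-1) = 256.

256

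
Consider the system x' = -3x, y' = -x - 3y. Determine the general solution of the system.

Coefficient matrix A = [[-3, 0], [-1, -3]].
Characteristic polynomial det(A - λI) = λ^2 + 6λ + 9 = 0.
Single eigenvalue λ = -3 with algebraic multiplicity 2.
Eigenvector v = (0,1); generalized eigenvector w with (A-λI)w=v is (-1,-3).
General solution: e^(-3t)[K_1·v + K_2·(t·v + w)].

x(t) = -K_2e^(-3t), y(t) = K_1e^(-3t) + K_2te^(-3t) - 3K_2e^(-3t)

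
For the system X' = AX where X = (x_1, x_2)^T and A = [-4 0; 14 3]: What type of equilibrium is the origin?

A = [[-4,0],[14,3]]; det(A-λI) = λ^2 + λ - 12.
λ = 3, -4: opposite signs.

saddle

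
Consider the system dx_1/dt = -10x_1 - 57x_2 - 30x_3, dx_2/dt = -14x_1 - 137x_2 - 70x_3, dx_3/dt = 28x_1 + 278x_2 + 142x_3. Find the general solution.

x_1(t) = K_1e^(-4t) - 6K_2e^(2t) + 3K_3e^(-3t), x_2(t) = 2K_1e^(-4t) - 14K_2e^(2t) + 7K_3e^(-3t), x_3(t) = -4K_1e^(-4t) + 29K_2e^(2t) - 14K_3e^(-3t)

Coefficient matrix A = [[-10, -57, -30], [-14, -137, -70], [28, 278, 142]].
det(A - λI) = 0 gives eigenvalues λ = -4, 2, -3.
For λ=-4: eigenvector (1,2,-4).
For λ=2: eigenvector (-6,-14,29).
For λ=-3: eigenvector (3,7,-14).
General solution: K_1e^(-4t)(1,2,-4) + K_2e^(2t)(-6,-14,29) + K_3e^(-3t)(3,7,-14).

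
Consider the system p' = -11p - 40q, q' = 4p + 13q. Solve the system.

Coefficient matrix A = [[-11, -40], [4, 13]].
Characteristic polynomial det(A - λI) = λ^2 - 2λ + 17 = 0.
Eigenvalues λ = 1 ± 4i (complex conjugate pair).
For λ=1+4i: an eigenvector is (3,-1) - i(1,0) = (3 - i, -1).
A real fundamental pair from Re and Im of e^((1+4i)t)v: X_1 = e^(t)(cos(4t)·(3,-1) + sin(4t)·(1,0)), X_2 = e^(t)(sin(4t)·(3,-1) - cos(4t)·(1,0)).
General solution: c_1X_1 + c_2X_2.

p(t) = c_1e^(t)sin(4t) + 3c_1e^(t)cos(4t) + 3c_2e^(t)sin(4t) - c_2e^(t)cos(4t), q(t) = -c_1e^(t)cos(4t) - c_2e^(t)sin(4t)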